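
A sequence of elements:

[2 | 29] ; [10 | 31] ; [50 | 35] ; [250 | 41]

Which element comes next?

[1250 | 49]

First value: ×5 each step; 2, 10, 50, 250 → 1250.
Second value: differences are 2, 4, 6, … (increasing by 2 each time); 29, 31, 35, 41 → 49.
Combining the parts gives [1250 | 49].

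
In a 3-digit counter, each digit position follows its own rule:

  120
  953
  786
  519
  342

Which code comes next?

175

First digit goes 1, 9, 7, 5, 3 → 1 (−2 each step, mod 10).
Second digit goes 2, 5, 8, 1, 4 → 7 (+3 each step, mod 10).
Third digit: +3 each step, mod 10; 0, 3, 6, 9, 2 → 5.
Combining the parts gives 175.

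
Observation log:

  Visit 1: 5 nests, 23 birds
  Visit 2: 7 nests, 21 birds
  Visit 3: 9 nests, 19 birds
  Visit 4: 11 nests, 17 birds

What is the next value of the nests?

13

For the nests, +2 each step: 5, 7, 9, 11 → 13.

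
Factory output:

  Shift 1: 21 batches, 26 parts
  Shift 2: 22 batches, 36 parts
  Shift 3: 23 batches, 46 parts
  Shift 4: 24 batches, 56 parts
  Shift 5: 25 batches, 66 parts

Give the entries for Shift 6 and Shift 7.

Batches — +1 each step: 21, 22, 23, 24, 25 → 26 → 27.
Parts: +10 each step; 26, 36, 46, 56, 66 → 76 → 86.
So the next two records are 26 batches, 76 parts and 27 batches, 86 parts.

26 batches, 76 parts; 27 batches, 86 parts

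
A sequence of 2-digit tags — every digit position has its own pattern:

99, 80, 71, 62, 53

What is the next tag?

44

First digit: −1 each step, mod 10; 9, 8, 7, 6, 5 → 4.
Second digit — +1 each step, mod 10: 9, 0, 1, 2, 3 → 4.
So the next tag is 44.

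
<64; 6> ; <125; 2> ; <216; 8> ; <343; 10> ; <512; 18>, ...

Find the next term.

<729; 28>

First coordinate: perfect cubes: 4³, 5³, 6³, …; 64, 125, 216, 343, 512 → 729.
Second coordinate: each term is the sum of the two before it; 6, 2, 8, 10, 18 → 28.
Combining the parts gives <729; 28>.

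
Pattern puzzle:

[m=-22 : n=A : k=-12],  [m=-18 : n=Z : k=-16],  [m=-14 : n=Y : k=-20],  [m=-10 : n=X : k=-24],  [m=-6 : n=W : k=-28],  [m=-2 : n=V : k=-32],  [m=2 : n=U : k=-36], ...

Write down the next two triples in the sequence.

M: +4 each step, so -22, -18, -14, -10, -6, -2, 2 → 6 → 10.
For the n, letters move back 1 place in the alphabet, wrapping A→Z: A, Z, Y, X, W, V, U → T → S.
K — −4 each step: -12, -16, -20, -24, -28, -32, -36 → -40 → -44.
Putting the parts together: [m=6 : n=T : k=-40] and then [m=10 : n=S : k=-44].

[m=6 : n=T : k=-40], [m=10 : n=S : k=-44]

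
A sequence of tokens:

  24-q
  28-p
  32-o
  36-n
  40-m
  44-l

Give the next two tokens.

First component goes 24, 28, 32, 36, 40, 44 → 48 → 52 (+4 each step).
Letter — letters move back 1 place in the alphabet: q, p, o, n, m, l → k → j.
So the next two tokens are 48-k and 52-j.

48-k then 52-j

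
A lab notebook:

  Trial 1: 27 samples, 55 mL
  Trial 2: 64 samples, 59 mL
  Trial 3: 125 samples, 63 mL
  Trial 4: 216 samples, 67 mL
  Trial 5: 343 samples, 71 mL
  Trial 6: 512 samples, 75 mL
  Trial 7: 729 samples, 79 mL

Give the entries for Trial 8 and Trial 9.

1000 samples, 83 mL; 1331 samples, 87 mL

Samples: perfect cubes: 3³, 4³, 5³, …; 27, 64, 125, 216, 343, 512, 729 → 1000 → 1331.
ML: 55, 59, 63, 67, 71, 75, 79 → 83 → 87 (+4 each step).
Putting the parts together: 1000 samples, 83 mL and then 1331 samples, 87 mL.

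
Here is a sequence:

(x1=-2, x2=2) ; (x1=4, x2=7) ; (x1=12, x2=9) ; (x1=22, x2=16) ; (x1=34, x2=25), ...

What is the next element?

(x1=48, x2=41)

X1 — differences are 6, 8, 10, … (increasing by 2 each time): -2, 4, 12, 22, 34 → 48.
X2: 2, 7, 9, 16, 25 → 41 (each term is the sum of the two before it).
Combining the parts gives (x1=48, x2=41).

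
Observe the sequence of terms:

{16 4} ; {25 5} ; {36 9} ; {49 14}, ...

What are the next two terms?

First part — perfect squares: 4², 5², 6², …: 16, 25, 36, 49 → 64 → 81.
Second part goes 4, 5, 9, 14 → 23 → 37 (each term is the sum of the two before it).
So the next two terms are {64 23} and {81 37}.

{64 23}, {81 37}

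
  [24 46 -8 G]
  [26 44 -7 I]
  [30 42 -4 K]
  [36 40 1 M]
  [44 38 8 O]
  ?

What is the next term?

First part: differences are 2, 4, 6, … (increasing by 2 each time), so 24, 26, 30, 36, 44 → 54.
Second part: 46, 44, 42, 40, 38 → 36 (−2 each step).
Third part — differences are 1, 3, 5, … (increasing by 2 each time): -8, -7, -4, 1, 8 → 17.
Letter: letters move forward 2 places in the alphabet; G, I, K, M, O → Q.
Putting it together: [54 36 17 Q].

[54 36 17 Q]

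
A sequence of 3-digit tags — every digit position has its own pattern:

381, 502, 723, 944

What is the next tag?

165

First digit: +2 each step, mod 10, so 3, 5, 7, 9 → 1.
Second digit: +2 each step, mod 10, so 8, 0, 2, 4 → 6.
Third digit — +1 each step, mod 10: 1, 2, 3, 4 → 5.
So the next tag is 165.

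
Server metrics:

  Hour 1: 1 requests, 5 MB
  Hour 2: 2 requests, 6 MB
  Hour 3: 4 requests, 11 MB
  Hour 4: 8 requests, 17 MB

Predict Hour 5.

Requests: ×2 each step; 1, 2, 4, 8 → 16.
For the MB, each term is the sum of the two before it: 5, 6, 11, 17 → 28.
Combining the parts gives 16 requests, 28 MB.

16 requests, 28 MB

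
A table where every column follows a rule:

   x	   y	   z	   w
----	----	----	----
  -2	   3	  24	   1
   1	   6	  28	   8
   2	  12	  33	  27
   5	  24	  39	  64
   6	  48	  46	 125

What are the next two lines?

Column x — alternating steps +3, +1, +3, +1, …: -2, 1, 2, 5, 6 → 9 → 10.
Column y: 3, 6, 12, 24, 48 → 96 → 192 (×2 each step).
For the column z, differences are 4, 5, 6, … (increasing by 1 each time): 24, 28, 33, 39, 46 → 54 → 63.
For the column w, perfect cubes: 1³, 2³, 3³, …: 1, 8, 27, 64, 125 → 216 → 343.
So the next two lines are 9  96  54  216 and 10  192  63  343.

9  96  54  216; 10  192  63  343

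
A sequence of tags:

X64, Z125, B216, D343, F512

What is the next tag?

Letter goes X, Z, B, D, F → H (letters move forward 2 places in the alphabet, wrapping Z→A).
Second component — perfect cubes: 4³, 5³, 6³, …: 64, 125, 216, 343, 512 → 729.
So the next tag is H729.

H729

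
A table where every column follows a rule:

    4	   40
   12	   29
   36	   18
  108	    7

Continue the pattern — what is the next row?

First component: ×3 each step; 4, 12, 36, 108 → 324.
Second component: −11 each step, so 40, 29, 18, 7 → -4.
Combining the parts gives 324  -4.

324  -4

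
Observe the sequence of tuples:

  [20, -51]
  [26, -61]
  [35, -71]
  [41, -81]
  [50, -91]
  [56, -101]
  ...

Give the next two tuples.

First component: alternating steps +6, +9, +6, +9, …; 20, 26, 35, 41, 50, 56 → 65 → 71.
Second component: -51, -61, -71, -81, -91, -101 → -111 → -121 (−10 each step).
Putting the parts together: [65, -111] and then [71, -121].

[65, -111], [71, -121]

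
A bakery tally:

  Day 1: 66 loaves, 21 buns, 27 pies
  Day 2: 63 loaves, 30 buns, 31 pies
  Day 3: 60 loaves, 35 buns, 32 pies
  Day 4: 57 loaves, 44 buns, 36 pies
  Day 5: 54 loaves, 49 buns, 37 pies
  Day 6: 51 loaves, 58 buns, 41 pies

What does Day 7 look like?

48 loaves, 63 buns, 42 pies

Loaves: −3 each step; 66, 63, 60, 57, 54, 51 → 48.
Buns: alternating steps +9, +5, +9, +5, …; 21, 30, 35, 44, 49, 58 → 63.
Pies: alternating steps +4, +1, +4, +1, …, so 27, 31, 32, 36, 37, 41 → 42.
Combining the parts gives 48 loaves, 63 buns, 42 pies.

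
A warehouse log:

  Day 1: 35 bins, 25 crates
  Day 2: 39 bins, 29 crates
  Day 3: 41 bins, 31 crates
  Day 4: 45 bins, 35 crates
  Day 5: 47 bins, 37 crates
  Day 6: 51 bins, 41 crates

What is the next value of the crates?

Bins: 35, 39, 41, 45, 47, 51 → 53 (alternating steps +4, +2, +4, +2, …).
For the crates, always 10 less than the bins: 25, 29, 31, 35, 37, 41 → 43.

43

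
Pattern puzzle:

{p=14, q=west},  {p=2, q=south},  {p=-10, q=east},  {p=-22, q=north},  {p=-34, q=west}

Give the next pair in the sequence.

{p=-46, q=south}

P goes 14, 2, -10, -22, -34 → -46 (−12 each step).
Q goes west, south, east, north, west → south (repeats west → south → east → north).
Putting it together: {p=-46, q=south}.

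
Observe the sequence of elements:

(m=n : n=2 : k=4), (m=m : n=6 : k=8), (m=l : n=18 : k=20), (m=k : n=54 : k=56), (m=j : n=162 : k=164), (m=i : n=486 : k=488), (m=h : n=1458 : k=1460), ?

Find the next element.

M: letters move back 1 place in the alphabet, so n, m, l, k, j, i, h → g.
N: ×3 each step, so 2, 6, 18, 54, 162, 486, 1458 → 4374.
K: always 2 more than the n; 4, 8, 20, 56, 164, 488, 1460 → 4376.
Putting it together: (m=g : n=4374 : k=4376).

(m=g : n=4374 : k=4376)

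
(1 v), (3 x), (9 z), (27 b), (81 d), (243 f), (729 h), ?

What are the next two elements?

(2187 j), (6561 l)

For the first slot, ×3 each step: 1, 3, 9, 27, 81, 243, 729 → 2187 → 6561.
Letter — letters move forward 2 places in the alphabet, wrapping Z→A: v, x, z, b, d, f, h → j → l.
So the next two elements are (2187 j) and (6561 l).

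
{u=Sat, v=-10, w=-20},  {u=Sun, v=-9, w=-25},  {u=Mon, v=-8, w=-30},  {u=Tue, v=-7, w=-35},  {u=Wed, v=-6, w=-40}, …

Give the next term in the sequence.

U goes Sat, Sun, Mon, Tue, Wed → Thu (runs through the weekdays Mon→Sun).
V: +1 each step; -10, -9, -8, -7, -6 → -5.
W: −5 each step; -20, -25, -30, -35, -40 → -45.
Putting it together: {u=Thu, v=-5, w=-45}.

{u=Thu, v=-5, w=-45}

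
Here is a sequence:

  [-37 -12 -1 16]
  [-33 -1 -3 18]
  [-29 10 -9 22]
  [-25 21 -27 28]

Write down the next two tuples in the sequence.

[-21 32 -81 36], [-17 43 -243 46]

First value: +4 each step, so -37, -33, -29, -25 → -21 → -17.
Second value: -12, -1, 10, 21 → 32 → 43 (+11 each step).
Third value: ×3 each step, so -1, -3, -9, -27 → -81 → -243.
For the fourth value, differences are 2, 4, 6, … (increasing by 2 each time): 16, 18, 22, 28 → 36 → 46.
Putting the parts together: [-21 32 -81 36] and then [-17 43 -243 46].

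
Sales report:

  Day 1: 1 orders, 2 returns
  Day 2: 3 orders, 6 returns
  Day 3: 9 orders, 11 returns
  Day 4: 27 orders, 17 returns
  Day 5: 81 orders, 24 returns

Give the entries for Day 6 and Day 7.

Orders: 1, 3, 9, 27, 81 → 243 → 729 (×3 each step).
Returns: differences are 4, 5, 6, … (increasing by 1 each time); 2, 6, 11, 17, 24 → 32 → 41.
Putting the parts together: 243 orders, 32 returns and then 729 orders, 41 returns.

243 orders, 32 returns; 729 orders, 41 returns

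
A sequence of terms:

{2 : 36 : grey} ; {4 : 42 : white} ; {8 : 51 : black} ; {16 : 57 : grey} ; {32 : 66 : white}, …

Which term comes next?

{64 : 72 : black}

First slot: ×2 each step, so 2, 4, 8, 16, 32 → 64.
For the second slot, alternating steps +6, +9, +6, +9, …: 36, 42, 51, 57, 66 → 72.
Shade: repeats grey → white → black, so grey, white, black, grey, white → black.
Putting it together: {64 : 72 : black}.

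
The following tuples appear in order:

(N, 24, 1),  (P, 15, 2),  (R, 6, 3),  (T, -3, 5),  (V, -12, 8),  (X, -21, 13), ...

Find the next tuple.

(Z, -30, 21)

Letter: N, P, R, T, V, X → Z (letters move forward 2 places in the alphabet).
For the second entry, −9 each step: 24, 15, 6, -3, -12, -21 → -30.
Third entry — each term is the sum of the two before it: 1, 2, 3, 5, 8, 13 → 21.
Putting it together: (Z, -30, 21).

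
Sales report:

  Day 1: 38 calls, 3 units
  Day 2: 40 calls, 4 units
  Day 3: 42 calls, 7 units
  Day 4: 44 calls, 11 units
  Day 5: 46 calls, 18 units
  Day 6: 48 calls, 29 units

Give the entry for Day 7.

50 calls, 47 units

Calls: +2 each step; 38, 40, 42, 44, 46, 48 → 50.
For the units, each term is the sum of the two before it: 3, 4, 7, 11, 18, 29 → 47.
Putting it together: 50 calls, 47 units.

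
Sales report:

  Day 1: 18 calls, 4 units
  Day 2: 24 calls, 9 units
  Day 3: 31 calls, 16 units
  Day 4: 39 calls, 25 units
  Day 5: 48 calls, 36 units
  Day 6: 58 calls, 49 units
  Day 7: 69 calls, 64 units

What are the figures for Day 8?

81 calls, 81 units

Calls: 18, 24, 31, 39, 48, 58, 69 → 81 (differences are 6, 7, 8, … (increasing by 1 each time)).
Units: perfect squares: 2², 3², 4², …; 4, 9, 16, 25, 36, 49, 64 → 81.
So the next line is 81 calls, 81 units.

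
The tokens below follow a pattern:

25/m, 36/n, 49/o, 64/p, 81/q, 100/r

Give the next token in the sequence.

First component — perfect squares: 5², 6², 7², …: 25, 36, 49, 64, 81, 100 → 121.
Letter: letters move forward 1 place in the alphabet; m, n, o, p, q, r → s.
Combining the parts gives 121/s.

121/s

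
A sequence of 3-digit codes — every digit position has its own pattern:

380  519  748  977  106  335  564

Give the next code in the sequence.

First digit: +2 each step, mod 10, so 3, 5, 7, 9, 1, 3, 5 → 7.
Second digit goes 8, 1, 4, 7, 0, 3, 6 → 9 (+3 each step, mod 10).
Third digit — −1 each step, mod 10: 0, 9, 8, 7, 6, 5, 4 → 3.
Combining the parts gives 793.

793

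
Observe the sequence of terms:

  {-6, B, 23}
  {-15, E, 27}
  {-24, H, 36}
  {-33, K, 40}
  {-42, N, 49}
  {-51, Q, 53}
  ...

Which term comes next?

First part: -6, -15, -24, -33, -42, -51 → -60 (−9 each step).
Letter: letters move forward 3 places in the alphabet; B, E, H, K, N, Q → T.
Third part: 23, 27, 36, 40, 49, 53 → 62 (alternating steps +4, +9, +4, +9, …).
Combining the parts gives {-60, T, 62}.

{-60, T, 62}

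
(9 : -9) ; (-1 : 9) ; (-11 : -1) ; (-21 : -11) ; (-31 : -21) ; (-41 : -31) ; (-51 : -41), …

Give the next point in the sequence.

(-61 : -51)

First entry: −10 each step; 9, -1, -11, -21, -31, -41, -51 → -61.
Second entry goes -9, 9, -1, -11, -21, -31, -41 → -51 (always the previous value of the first entry).
So the next point is (-61 : -51).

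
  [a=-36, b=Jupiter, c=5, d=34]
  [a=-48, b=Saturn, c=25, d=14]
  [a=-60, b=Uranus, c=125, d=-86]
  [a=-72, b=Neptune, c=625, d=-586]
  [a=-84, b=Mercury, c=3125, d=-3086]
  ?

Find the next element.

[a=-96, b=Venus, c=15625, d=-15586]

A: −12 each step; -36, -48, -60, -72, -84 → -96.
For the b, runs through the planets Mercury→Neptune: Jupiter, Saturn, Uranus, Neptune, Mercury → Venus.
C: ×5 each step; 5, 25, 125, 625, 3125 → 15625.
D: together with the c always sums to 39, so 34, 14, -86, -586, -3086 → -15586.
So the next element is [a=-96, b=Venus, c=15625, d=-15586].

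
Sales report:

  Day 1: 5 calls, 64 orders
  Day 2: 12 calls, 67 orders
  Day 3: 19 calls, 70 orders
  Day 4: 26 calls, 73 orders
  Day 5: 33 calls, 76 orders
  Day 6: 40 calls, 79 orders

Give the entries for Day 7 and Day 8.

Calls: +7 each step, so 5, 12, 19, 26, 33, 40 → 47 → 54.
Orders: +3 each step, so 64, 67, 70, 73, 76, 79 → 82 → 85.
So the next two lines are 47 calls, 82 orders and 54 calls, 85 orders.

47 calls, 82 orders; 54 calls, 85 orders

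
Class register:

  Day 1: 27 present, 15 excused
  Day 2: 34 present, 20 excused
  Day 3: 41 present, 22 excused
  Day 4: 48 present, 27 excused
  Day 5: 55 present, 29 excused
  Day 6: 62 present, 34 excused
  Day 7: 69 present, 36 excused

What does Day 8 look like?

Present: +7 each step; 27, 34, 41, 48, 55, 62, 69 → 76.
Excused: alternating steps +5, +2, +5, +2, …; 15, 20, 22, 27, 29, 34, 36 → 41.
Combining the parts gives 76 present, 41 excused.

76 present, 41 excused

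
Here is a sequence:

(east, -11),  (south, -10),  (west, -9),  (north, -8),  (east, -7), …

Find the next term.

Direction: east, south, west, north, east → south (repeats east → south → west → north).
Second coordinate: +1 each step; -11, -10, -9, -8, -7 → -6.
Combining the parts gives (south, -6).

(south, -6)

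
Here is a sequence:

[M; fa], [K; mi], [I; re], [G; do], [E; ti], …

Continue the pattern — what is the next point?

Letter: letters move back 2 places in the alphabet, so M, K, I, G, E → C.
Note: fa, mi, re, do, ti → la (runs backward through the solfège scale do→ti).
So the next point is [C; la].

[C; la]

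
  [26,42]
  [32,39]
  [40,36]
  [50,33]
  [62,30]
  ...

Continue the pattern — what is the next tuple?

[76,27]

First coordinate: differences are 6, 8, 10, … (increasing by 2 each time); 26, 32, 40, 50, 62 → 76.
Second coordinate goes 42, 39, 36, 33, 30 → 27 (−3 each step).
Combining the parts gives [76,27].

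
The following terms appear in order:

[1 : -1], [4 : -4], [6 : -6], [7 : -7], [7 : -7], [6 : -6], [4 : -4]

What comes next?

[1 : -1]

For the first part, differences are 3, 2, 1, … (decreasing by 1 each time): 1, 4, 6, 7, 7, 6, 4 → 1.
Second part goes -1, -4, -6, -7, -7, -6, -4 → -1 (always the negative of the first part).
Combining the parts gives [1 : -1].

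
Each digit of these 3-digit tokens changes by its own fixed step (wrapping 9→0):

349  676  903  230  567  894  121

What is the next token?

First digit: +3 each step, mod 10; 3, 6, 9, 2, 5, 8, 1 → 4.
For the second digit, +3 each step, mod 10: 4, 7, 0, 3, 6, 9, 2 → 5.
For the third digit, −3 each step, mod 10: 9, 6, 3, 0, 7, 4, 1 → 8.
Putting it together: 458.

458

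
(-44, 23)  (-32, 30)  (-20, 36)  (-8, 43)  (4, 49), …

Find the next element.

For the first slot, +12 each step: -44, -32, -20, -8, 4 → 16.
Second slot goes 23, 30, 36, 43, 49 → 56 (alternating steps +7, +6, +7, +6, …).
Combining the parts gives (16, 56).

(16, 56)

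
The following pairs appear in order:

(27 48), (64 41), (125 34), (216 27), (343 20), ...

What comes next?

First slot goes 27, 64, 125, 216, 343 → 512 (perfect cubes: 3³, 4³, 5³, …).
Second slot: 48, 41, 34, 27, 20 → 13 (−7 each step).
So the next pair is (512 13).

(512 13)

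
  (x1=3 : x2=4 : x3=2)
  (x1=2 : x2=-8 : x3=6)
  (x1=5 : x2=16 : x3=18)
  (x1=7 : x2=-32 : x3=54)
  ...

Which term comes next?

(x1=12 : x2=64 : x3=162)

X1 goes 3, 2, 5, 7 → 12 (each term is the sum of the two before it).
X2: ×(-2) each step, so 4, -8, 16, -32 → 64.
X3 — ×3 each step: 2, 6, 18, 54 → 162.
Combining the parts gives (x1=12 : x2=64 : x3=162).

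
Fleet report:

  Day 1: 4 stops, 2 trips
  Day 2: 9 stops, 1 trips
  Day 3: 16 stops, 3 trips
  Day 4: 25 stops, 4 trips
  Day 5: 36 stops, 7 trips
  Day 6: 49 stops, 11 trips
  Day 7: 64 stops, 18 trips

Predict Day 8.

81 stops, 29 trips

For the stops, perfect squares: 2², 3², 4², …: 4, 9, 16, 25, 36, 49, 64 → 81.
Trips goes 2, 1, 3, 4, 7, 11, 18 → 29 (each term is the sum of the two before it).
Putting it together: 81 stops, 29 trips.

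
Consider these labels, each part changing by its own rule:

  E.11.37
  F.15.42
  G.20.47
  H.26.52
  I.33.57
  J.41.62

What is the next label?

Letter — letters move forward 1 place in the alphabet: E, F, G, H, I, J → K.
Second component goes 11, 15, 20, 26, 33, 41 → 50 (differences are 4, 5, 6, … (increasing by 1 each time)).
Third component — +5 each step: 37, 42, 47, 52, 57, 62 → 67.
Combining the parts gives K.50.67.

K.50.67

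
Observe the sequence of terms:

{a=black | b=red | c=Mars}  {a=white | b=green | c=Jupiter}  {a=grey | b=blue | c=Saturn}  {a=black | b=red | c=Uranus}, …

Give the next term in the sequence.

{a=white | b=green | c=Neptune}

A: repeats black → white → grey; black, white, grey, black → white.
B: repeats red → green → blue; red, green, blue, red → green.
C: runs through the planets Mercury→Neptune, so Mars, Jupiter, Saturn, Uranus → Neptune.
Combining the parts gives {a=white | b=green | c=Neptune}.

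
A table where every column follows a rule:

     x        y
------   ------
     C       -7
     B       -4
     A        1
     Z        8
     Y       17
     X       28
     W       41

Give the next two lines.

V  56; U  73

For the column x, letters move back 1 place in the alphabet, wrapping A→Z: C, B, A, Z, Y, X, W → V → U.
Column y: differences are 3, 5, 7, … (increasing by 2 each time); -7, -4, 1, 8, 17, 28, 41 → 56 → 73.
So the next two lines are V  56 and U  73.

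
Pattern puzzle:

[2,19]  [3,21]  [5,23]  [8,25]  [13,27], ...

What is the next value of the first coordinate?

First coordinate — each term is the sum of the two before it: 2, 3, 5, 8, 13 → 21.

21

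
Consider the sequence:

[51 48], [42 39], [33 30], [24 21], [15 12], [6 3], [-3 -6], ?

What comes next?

[-12 -15]

First part: −9 each step, so 51, 42, 33, 24, 15, 6, -3 → -12.
Second part: 48, 39, 30, 21, 12, 3, -6 → -15 (always 3 less than the first part).
Putting it together: [-12 -15].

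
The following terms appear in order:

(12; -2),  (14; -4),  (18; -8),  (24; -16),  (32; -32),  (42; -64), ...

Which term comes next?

(54; -128)

First entry goes 12, 14, 18, 24, 32, 42 → 54 (differences are 2, 4, 6, … (increasing by 2 each time)).
Second entry goes -2, -4, -8, -16, -32, -64 → -128 (×2 each step).
So the next term is (54; -128).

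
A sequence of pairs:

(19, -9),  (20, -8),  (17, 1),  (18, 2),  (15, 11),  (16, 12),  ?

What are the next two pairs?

(13, 21), (14, 22)

First coordinate goes 19, 20, 17, 18, 15, 16 → 13 → 14 (alternating steps +1, −3, +1, −3, …).
Second coordinate goes -9, -8, 1, 2, 11, 12 → 21 → 22 (alternating steps +1, +9, +1, +9, …).
So the next two pairs are (13, 21) and (14, 22).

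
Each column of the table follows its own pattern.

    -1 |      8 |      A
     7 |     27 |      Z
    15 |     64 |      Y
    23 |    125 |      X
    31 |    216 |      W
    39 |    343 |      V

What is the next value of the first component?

First component goes -1, 7, 15, 23, 31, 39 → 47 (+8 each step).

47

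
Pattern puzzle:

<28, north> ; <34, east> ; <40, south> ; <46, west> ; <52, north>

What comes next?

<58, east>

For the first part, +6 each step: 28, 34, 40, 46, 52 → 58.
For the direction, repeats north → east → south → west: north, east, south, west, north → east.
Putting it together: <58, east>.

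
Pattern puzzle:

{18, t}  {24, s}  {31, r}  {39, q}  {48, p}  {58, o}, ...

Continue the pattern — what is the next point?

{69, n}

First component — differences are 6, 7, 8, … (increasing by 1 each time): 18, 24, 31, 39, 48, 58 → 69.
Letter goes t, s, r, q, p, o → n (letters move back 1 place in the alphabet).
Combining the parts gives {69, n}.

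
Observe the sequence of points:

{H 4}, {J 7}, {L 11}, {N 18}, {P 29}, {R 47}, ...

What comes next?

Letter: letters move forward 2 places in the alphabet; H, J, L, N, P, R → T.
Second coordinate goes 4, 7, 11, 18, 29, 47 → 76 (each term is the sum of the two before it).
Putting it together: {T 76}.

{T 76}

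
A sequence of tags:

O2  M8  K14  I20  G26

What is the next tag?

E32

Letter goes O, M, K, I, G → E (letters move back 2 places in the alphabet).
Second component — +6 each step: 2, 8, 14, 20, 26 → 32.
Combining the parts gives E32.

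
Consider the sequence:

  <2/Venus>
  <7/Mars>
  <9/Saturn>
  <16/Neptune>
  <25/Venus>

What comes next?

<41/Mars>

First value: 2, 7, 9, 16, 25 → 41 (each term is the sum of the two before it).
Planet: Venus, Mars, Saturn, Neptune, Venus → Mars (repeats Venus → Mars → Saturn → Neptune).
Combining the parts gives <41/Mars>.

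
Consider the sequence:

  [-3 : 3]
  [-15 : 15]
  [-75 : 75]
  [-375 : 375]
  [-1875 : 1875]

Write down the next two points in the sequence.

[-9375 : 9375], [-46875 : 46875]

First component: ×5 each step; -3, -15, -75, -375, -1875 → -9375 → -46875.
Second component — always the negative of the first component: 3, 15, 75, 375, 1875 → 9375 → 46875.
So the next two points are [-9375 : 9375] and [-46875 : 46875].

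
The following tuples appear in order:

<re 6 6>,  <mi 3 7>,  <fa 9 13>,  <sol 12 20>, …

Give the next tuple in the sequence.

<la 21 33>

Note: runs through the solfège scale do→ti; re, mi, fa, sol → la.
Second entry — each term is the sum of the two before it: 6, 3, 9, 12 → 21.
Third entry: 6, 7, 13, 20 → 33 (each term is the sum of the two before it).
So the next tuple is <la 21 33>.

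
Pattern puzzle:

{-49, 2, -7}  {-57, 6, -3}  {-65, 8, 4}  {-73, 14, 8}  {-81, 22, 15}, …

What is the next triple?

First value: -49, -57, -65, -73, -81 → -89 (−8 each step).
Second value: each term is the sum of the two before it; 2, 6, 8, 14, 22 → 36.
Third value: alternating steps +4, +7, +4, +7, …, so -7, -3, 4, 8, 15 → 19.
Combining the parts gives {-89, 36, 19}.

{-89, 36, 19}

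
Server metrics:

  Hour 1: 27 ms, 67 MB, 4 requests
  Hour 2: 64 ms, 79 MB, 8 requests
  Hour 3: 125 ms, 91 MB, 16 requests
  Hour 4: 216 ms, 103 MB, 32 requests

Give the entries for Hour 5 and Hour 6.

343 ms, 115 MB, 64 requests; 512 ms, 127 MB, 128 requests

For the ms, perfect cubes: 3³, 4³, 5³, …: 27, 64, 125, 216 → 343 → 512.
MB: +12 each step; 67, 79, 91, 103 → 115 → 127.
Requests goes 4, 8, 16, 32 → 64 → 128 (×2 each step).
Putting the parts together: 343 ms, 115 MB, 64 requests and then 512 ms, 127 MB, 128 requests.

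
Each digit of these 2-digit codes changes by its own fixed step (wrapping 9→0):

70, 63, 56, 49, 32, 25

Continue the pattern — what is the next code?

18

First digit goes 7, 6, 5, 4, 3, 2 → 1 (−1 each step, mod 10).
Second digit: +3 each step, mod 10, so 0, 3, 6, 9, 2, 5 → 8.
Putting it together: 18.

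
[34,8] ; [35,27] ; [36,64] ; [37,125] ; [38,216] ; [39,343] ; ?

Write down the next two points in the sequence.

First value — +1 each step: 34, 35, 36, 37, 38, 39 → 40 → 41.
Second value: perfect cubes: 2³, 3³, 4³, …; 8, 27, 64, 125, 216, 343 → 512 → 729.
So the next two points are [40,512] and [41,729].

[40,512], [41,729]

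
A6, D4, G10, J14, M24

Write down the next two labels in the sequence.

P38 then S62

Letter goes A, D, G, J, M → P → S (letters move forward 3 places in the alphabet).
Second component: each term is the sum of the two before it; 6, 4, 10, 14, 24 → 38 → 62.
Putting the parts together: P38 and then S62.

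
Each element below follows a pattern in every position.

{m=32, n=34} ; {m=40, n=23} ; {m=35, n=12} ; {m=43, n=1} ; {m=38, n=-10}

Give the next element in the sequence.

{m=46, n=-21}

M — alternating steps +8, −5, +8, −5, …: 32, 40, 35, 43, 38 → 46.
N: −11 each step, so 34, 23, 12, 1, -10 → -21.
So the next element is {m=46, n=-21}.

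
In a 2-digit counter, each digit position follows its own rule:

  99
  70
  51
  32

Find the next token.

First digit goes 9, 7, 5, 3 → 1 (−2 each step, mod 10).
Second digit — +1 each step, mod 10: 9, 0, 1, 2 → 3.
Combining the parts gives 13.

13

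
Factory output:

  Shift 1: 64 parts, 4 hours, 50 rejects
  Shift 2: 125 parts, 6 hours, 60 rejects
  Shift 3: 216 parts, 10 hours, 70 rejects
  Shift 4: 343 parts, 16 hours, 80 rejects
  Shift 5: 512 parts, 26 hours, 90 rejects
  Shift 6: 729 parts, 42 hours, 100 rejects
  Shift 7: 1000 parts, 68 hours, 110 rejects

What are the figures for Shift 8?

Parts goes 64, 125, 216, 343, 512, 729, 1000 → 1331 (perfect cubes: 4³, 5³, 6³, …).
For the hours, each term is the sum of the two before it: 4, 6, 10, 16, 26, 42, 68 → 110.
Rejects: +10 each step, so 50, 60, 70, 80, 90, 100, 110 → 120.
Combining the parts gives 1331 parts, 110 hours, 120 rejects.

1331 parts, 110 hours, 120 rejects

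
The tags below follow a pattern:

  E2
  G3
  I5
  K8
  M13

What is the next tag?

O21

Letter: letters move forward 2 places in the alphabet; E, G, I, K, M → O.
Second component — each term is the sum of the two before it: 2, 3, 5, 8, 13 → 21.
Putting it together: O21.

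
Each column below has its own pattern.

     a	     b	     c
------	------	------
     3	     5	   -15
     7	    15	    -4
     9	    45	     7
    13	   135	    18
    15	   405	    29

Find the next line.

19  1215  40

Column a — alternating steps +4, +2, +4, +2, …: 3, 7, 9, 13, 15 → 19.
Column b: ×3 each step; 5, 15, 45, 135, 405 → 1215.
Column c — +11 each step: -15, -4, 7, 18, 29 → 40.
So the next line is 19  1215  40.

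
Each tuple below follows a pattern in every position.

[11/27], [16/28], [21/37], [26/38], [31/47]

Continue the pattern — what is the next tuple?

[36/48]

First entry: 11, 16, 21, 26, 31 → 36 (+5 each step).
Second entry — alternating steps +1, +9, +1, +9, …: 27, 28, 37, 38, 47 → 48.
Putting it together: [36/48].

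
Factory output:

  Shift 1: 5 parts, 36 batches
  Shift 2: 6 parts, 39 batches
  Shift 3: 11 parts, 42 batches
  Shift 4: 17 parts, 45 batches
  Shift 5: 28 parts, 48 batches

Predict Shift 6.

45 parts, 51 batches

Parts goes 5, 6, 11, 17, 28 → 45 (each term is the sum of the two before it).
Batches goes 36, 39, 42, 45, 48 → 51 (+3 each step).
So the next row is 45 parts, 51 batches.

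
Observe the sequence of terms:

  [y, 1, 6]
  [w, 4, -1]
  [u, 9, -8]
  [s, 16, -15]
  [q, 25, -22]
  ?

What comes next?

Letter: letters move back 2 places in the alphabet, so y, w, u, s, q → o.
Second coordinate: 1, 4, 9, 16, 25 → 36 (perfect squares: 1², 2², 3², …).
Third coordinate: −7 each step, so 6, -1, -8, -15, -22 → -29.
Putting it together: [o, 36, -29].

[o, 36, -29]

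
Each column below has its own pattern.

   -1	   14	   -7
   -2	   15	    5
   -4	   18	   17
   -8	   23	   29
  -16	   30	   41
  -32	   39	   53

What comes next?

-64  50  65

First component — ×2 each step: -1, -2, -4, -8, -16, -32 → -64.
Second component — differences are 1, 3, 5, … (increasing by 2 each time): 14, 15, 18, 23, 30, 39 → 50.
Third component: +12 each step, so -7, 5, 17, 29, 41, 53 → 65.
Putting it together: -64  50  65.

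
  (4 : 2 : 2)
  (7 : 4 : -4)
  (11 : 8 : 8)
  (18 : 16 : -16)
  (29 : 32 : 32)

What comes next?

First part: each term is the sum of the two before it; 4, 7, 11, 18, 29 → 47.
Second part goes 2, 4, 8, 16, 32 → 64 (×2 each step).
Third part goes 2, -4, 8, -16, 32 → -64 (×(-2) each step).
Putting it together: (47 : 64 : -64).

(47 : 64 : -64)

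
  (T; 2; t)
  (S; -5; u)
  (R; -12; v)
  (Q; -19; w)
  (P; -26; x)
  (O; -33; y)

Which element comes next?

First letter: letters move back 1 place in the alphabet, so T, S, R, Q, P, O → N.
Second coordinate: −7 each step; 2, -5, -12, -19, -26, -33 → -40.
Second letter goes t, u, v, w, x, y → z (letters move forward 1 place in the alphabet).
Putting it together: (N; -40; z).

(N; -40; z)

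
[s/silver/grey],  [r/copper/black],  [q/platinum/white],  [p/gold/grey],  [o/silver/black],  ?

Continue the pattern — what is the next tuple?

Letter — letters move back 1 place in the alphabet: s, r, q, p, o → n.
Metal: repeats silver → copper → platinum → gold; silver, copper, platinum, gold, silver → copper.
Shade — repeats grey → black → white: grey, black, white, grey, black → white.
Combining the parts gives [n/copper/white].

[n/copper/white]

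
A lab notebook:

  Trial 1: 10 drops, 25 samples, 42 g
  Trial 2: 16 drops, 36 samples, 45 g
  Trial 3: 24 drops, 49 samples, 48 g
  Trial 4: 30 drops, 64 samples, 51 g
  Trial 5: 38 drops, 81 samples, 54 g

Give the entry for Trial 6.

Drops: 10, 16, 24, 30, 38 → 44 (alternating steps +6, +8, +6, +8, …).
Samples: 25, 36, 49, 64, 81 → 100 (perfect squares: 5², 6², 7², …).
G: +3 each step; 42, 45, 48, 51, 54 → 57.
So the next record is 44 drops, 100 samples, 57 g.

44 drops, 100 samples, 57 g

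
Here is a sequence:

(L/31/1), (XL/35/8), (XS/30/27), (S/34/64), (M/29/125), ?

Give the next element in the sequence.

(L/33/216)

Size: runs through clothing sizes XS→XL, so L, XL, XS, S, M → L.
Second entry: alternating steps +4, −5, +4, −5, …; 31, 35, 30, 34, 29 → 33.
For the third entry, perfect cubes: 1³, 2³, 3³, …: 1, 8, 27, 64, 125 → 216.
Putting it together: (L/33/216).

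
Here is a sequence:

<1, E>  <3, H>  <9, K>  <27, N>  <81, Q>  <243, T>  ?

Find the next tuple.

<729, W>

For the first entry, ×3 each step: 1, 3, 9, 27, 81, 243 → 729.
For the letter, letters move forward 3 places in the alphabet: E, H, K, N, Q, T → W.
So the next tuple is <729, W>.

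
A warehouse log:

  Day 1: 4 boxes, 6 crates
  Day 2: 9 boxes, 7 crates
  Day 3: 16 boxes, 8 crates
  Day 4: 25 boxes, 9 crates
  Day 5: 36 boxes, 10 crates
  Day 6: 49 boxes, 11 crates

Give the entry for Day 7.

64 boxes, 12 crates

Boxes — perfect squares: 2², 3², 4², …: 4, 9, 16, 25, 36, 49 → 64.
For the crates, +1 each step: 6, 7, 8, 9, 10, 11 → 12.
So the next line is 64 boxes, 12 crates.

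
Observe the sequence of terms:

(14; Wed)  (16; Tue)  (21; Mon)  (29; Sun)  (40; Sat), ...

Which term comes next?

First entry — differences are 2, 5, 8, … (increasing by 3 each time): 14, 16, 21, 29, 40 → 54.
For the day, runs backward through the weekdays Mon→Sun: Wed, Tue, Mon, Sun, Sat → Fri.
So the next term is (54; Fri).

(54; Fri)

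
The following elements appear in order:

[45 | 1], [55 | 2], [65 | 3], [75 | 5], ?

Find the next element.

[85 | 8]

First slot: +10 each step, so 45, 55, 65, 75 → 85.
Second slot: each term is the sum of the two before it; 1, 2, 3, 5 → 8.
Combining the parts gives [85 | 8].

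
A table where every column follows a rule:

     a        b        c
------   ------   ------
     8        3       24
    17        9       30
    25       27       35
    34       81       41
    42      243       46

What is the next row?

Column a — alternating steps +9, +8, +9, +8, …: 8, 17, 25, 34, 42 → 51.
Column b: ×3 each step; 3, 9, 27, 81, 243 → 729.
For the column c, alternating steps +6, +5, +6, +5, …: 24, 30, 35, 41, 46 → 52.
So the next row is 51  729  52.

51  729  52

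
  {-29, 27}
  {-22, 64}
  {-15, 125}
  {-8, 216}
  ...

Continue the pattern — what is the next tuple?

First component goes -29, -22, -15, -8 → -1 (+7 each step).
Second component: perfect cubes: 3³, 4³, 5³, …, so 27, 64, 125, 216 → 343.
Combining the parts gives {-1, 343}.

{-1, 343}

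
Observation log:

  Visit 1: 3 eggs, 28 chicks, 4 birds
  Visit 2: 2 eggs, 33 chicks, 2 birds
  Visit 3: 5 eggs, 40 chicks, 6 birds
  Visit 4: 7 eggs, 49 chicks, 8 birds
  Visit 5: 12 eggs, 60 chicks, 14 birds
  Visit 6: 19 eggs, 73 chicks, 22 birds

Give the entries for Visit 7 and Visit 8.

31 eggs, 88 chicks, 36 birds; 50 eggs, 105 chicks, 58 birds

Eggs goes 3, 2, 5, 7, 12, 19 → 31 → 50 (each term is the sum of the two before it).
Chicks: 28, 33, 40, 49, 60, 73 → 88 → 105 (differences are 5, 7, 9, … (increasing by 2 each time)).
Birds: each term is the sum of the two before it; 4, 2, 6, 8, 14, 22 → 36 → 58.
Putting the parts together: 31 eggs, 88 chicks, 36 birds and then 50 eggs, 105 chicks, 58 birds.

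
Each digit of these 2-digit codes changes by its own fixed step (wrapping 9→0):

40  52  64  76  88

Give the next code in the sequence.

First digit: +1 each step, mod 10; 4, 5, 6, 7, 8 → 9.
For the second digit, +2 each step, mod 10: 0, 2, 4, 6, 8 → 0.
Putting it together: 90.

90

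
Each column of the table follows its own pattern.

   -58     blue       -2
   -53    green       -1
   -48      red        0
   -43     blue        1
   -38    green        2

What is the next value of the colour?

red

Colour goes blue, green, red, blue, green → red (repeats blue → green → red).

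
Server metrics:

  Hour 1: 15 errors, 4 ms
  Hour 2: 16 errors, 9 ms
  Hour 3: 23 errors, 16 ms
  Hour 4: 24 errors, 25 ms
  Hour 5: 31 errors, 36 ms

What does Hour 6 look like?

Errors: alternating steps +1, +7, +1, +7, …, so 15, 16, 23, 24, 31 → 32.
For the ms, perfect squares: 2², 3², 4², …: 4, 9, 16, 25, 36 → 49.
Putting it together: 32 errors, 49 ms.

32 errors, 49 ms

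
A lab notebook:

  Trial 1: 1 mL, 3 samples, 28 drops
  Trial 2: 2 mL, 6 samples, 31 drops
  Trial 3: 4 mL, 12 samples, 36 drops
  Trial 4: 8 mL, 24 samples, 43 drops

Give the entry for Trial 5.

ML: 1, 2, 4, 8 → 16 (×2 each step).
For the samples, ×2 each step: 3, 6, 12, 24 → 48.
Drops: differences are 3, 5, 7, … (increasing by 2 each time); 28, 31, 36, 43 → 52.
So the next row is 16 mL, 48 samples, 52 drops.

16 mL, 48 samples, 52 drops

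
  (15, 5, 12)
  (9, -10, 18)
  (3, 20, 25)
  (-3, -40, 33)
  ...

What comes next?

First part — −6 each step: 15, 9, 3, -3 → -9.
Second part: ×(-2) each step; 5, -10, 20, -40 → 80.
Third part: differences are 6, 7, 8, … (increasing by 1 each time); 12, 18, 25, 33 → 42.
Combining the parts gives (-9, 80, 42).

(-9, 80, 42)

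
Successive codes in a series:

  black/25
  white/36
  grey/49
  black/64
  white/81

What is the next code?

Shade: black, white, grey, black, white → grey (repeats black → white → grey).
Second component: perfect squares: 5², 6², 7², …, so 25, 36, 49, 64, 81 → 100.
Putting it together: grey/100.

grey/100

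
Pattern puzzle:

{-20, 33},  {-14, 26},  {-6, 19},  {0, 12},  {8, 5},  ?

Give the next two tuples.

For the first component, alternating steps +6, +8, +6, +8, …: -20, -14, -6, 0, 8 → 14 → 22.
For the second component, −7 each step: 33, 26, 19, 12, 5 → -2 → -9.
So the next two tuples are {14, -2} and {22, -9}.

{14, -2}, {22, -9}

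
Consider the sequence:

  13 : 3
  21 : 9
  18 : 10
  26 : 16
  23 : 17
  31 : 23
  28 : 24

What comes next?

36 : 30

First part goes 13, 21, 18, 26, 23, 31, 28 → 36 (alternating steps +8, −3, +8, −3, …).
Second part — alternating steps +6, +1, +6, +1, …: 3, 9, 10, 16, 17, 23, 24 → 30.
So the next tuple is 36 : 30.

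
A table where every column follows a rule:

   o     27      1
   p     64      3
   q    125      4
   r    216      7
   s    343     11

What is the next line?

Letter — letters move forward 1 place in the alphabet: o, p, q, r, s → t.
Second component: 27, 64, 125, 216, 343 → 512 (perfect cubes: 3³, 4³, 5³, …).
Third component: each term is the sum of the two before it; 1, 3, 4, 7, 11 → 18.
Combining the parts gives t  512  18.

t  512  18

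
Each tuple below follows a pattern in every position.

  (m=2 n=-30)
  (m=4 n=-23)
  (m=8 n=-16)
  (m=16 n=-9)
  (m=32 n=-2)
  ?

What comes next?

M: ×2 each step; 2, 4, 8, 16, 32 → 64.
N: +7 each step, so -30, -23, -16, -9, -2 → 5.
Putting it together: (m=64 n=5).

(m=64 n=5)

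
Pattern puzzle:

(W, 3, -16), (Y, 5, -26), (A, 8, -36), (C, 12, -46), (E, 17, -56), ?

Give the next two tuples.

(G, 23, -66), (I, 30, -76)

Letter: W, Y, A, C, E → G → I (letters move forward 2 places in the alphabet, wrapping Z→A).
Second part goes 3, 5, 8, 12, 17 → 23 → 30 (differences are 2, 3, 4, … (increasing by 1 each time)).
Third part: -16, -26, -36, -46, -56 → -66 → -76 (−10 each step).
Putting the parts together: (G, 23, -66) and then (I, 30, -76).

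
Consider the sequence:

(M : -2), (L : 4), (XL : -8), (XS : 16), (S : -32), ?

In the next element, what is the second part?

Second part: ×(-2) each step, so -2, 4, -8, 16, -32 → 64.

64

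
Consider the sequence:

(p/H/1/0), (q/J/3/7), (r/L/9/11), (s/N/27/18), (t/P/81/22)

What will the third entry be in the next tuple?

Third entry — ×3 each step: 1, 3, 9, 27, 81 → 243.

243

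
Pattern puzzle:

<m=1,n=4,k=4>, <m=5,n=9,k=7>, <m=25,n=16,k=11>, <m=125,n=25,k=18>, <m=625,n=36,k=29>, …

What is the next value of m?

M: ×5 each step, so 1, 5, 25, 125, 625 → 3125.

3125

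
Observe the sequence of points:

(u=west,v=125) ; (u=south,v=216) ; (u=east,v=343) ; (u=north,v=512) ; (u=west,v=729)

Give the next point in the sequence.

(u=south,v=1000)

U goes west, south, east, north, west → south (repeats west → south → east → north).
V: perfect cubes: 5³, 6³, 7³, …; 125, 216, 343, 512, 729 → 1000.
Putting it together: (u=south,v=1000).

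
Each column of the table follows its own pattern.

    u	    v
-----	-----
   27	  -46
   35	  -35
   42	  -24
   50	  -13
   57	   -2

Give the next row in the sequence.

65  9

Column u: alternating steps +8, +7, +8, +7, …; 27, 35, 42, 50, 57 → 65.
Column v: +11 each step, so -46, -35, -24, -13, -2 → 9.
Putting it together: 65  9.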